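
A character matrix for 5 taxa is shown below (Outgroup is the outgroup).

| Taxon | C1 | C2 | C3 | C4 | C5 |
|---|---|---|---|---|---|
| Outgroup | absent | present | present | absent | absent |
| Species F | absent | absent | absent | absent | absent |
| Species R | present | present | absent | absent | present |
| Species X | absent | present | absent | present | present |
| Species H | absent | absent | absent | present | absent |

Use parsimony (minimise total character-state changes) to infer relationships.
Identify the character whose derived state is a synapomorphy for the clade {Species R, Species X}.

Character polarity is set by the outgroup: the derived state is whichever differs from the outgroup's state, so for C2, C3 the derived state is 'absent', and for the remaining characters it is 'present'.
C1 (derived state 'present') is unique to Species R (autapomorphy; uninformative for grouping).
C2 (derived state 'absent') is shared by Species F and Species H — a synapomorphy uniting that clade.
C3 (derived state 'absent') is shared by all ingroup taxa — unites the whole ingroup.
C4 (state 'present') occurs in Species H and Species X but conflicts with the nesting implied by the other characters — most parsimoniously interpreted as homoplasy.
Only Species R and Species X show the derived state 'present' for C5, supporting them as a clade.
Most parsimonious ingroup topology: ((Species H,Species F),(Species R,Species X)).
The clade {Species R, Species X} is supported by C5: its derived state 'present' occurs in exactly those taxa and in no other taxon (including the outgroup).

C5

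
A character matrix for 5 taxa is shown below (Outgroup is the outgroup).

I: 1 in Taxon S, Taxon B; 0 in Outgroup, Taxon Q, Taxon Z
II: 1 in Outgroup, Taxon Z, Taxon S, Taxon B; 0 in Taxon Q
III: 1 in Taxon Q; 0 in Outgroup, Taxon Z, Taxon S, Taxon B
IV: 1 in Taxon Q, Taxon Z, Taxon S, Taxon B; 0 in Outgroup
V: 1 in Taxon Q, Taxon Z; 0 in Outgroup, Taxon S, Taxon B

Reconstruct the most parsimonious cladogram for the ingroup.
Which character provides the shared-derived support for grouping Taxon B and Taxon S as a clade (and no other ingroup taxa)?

I

Character polarity is set by the outgroup: the derived state is whichever differs from the outgroup's state, so for II the derived state is '0', and for the remaining characters it is '1'.
I (derived state '1') is shared by Taxon B and Taxon S — a synapomorphy uniting that clade.
II (derived state '0') is unique to Taxon Q (autapomorphy; uninformative for grouping).
III (derived state '1') is unique to Taxon Q (autapomorphy; uninformative for grouping).
IV (derived state '1') is shared by all ingroup taxa — unites the whole ingroup.
V: derived state '1' in Taxon Q and Taxon Z only — synapomorphy for {Taxon Q, Taxon Z}.
Most parsimonious ingroup topology: ((Taxon Q,Taxon Z),(Taxon S,Taxon B)).
The clade {Taxon B, Taxon S} is supported by I: its derived state '1' occurs in exactly those taxa and in no other taxon (including the outgroup).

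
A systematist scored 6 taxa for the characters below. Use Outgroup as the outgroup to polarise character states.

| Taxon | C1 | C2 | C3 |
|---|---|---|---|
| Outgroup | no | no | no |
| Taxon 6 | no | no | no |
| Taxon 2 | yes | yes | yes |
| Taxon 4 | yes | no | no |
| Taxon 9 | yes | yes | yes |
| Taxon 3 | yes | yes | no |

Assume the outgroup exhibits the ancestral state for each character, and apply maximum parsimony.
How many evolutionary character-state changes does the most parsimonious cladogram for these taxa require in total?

3

The outgroup has state 'no' for every character, so 'yes' is the derived state throughout.
C1 (derived state 'yes') is shared by Taxon 2, Taxon 3, Taxon 4, and Taxon 9 — a synapomorphy uniting that clade.
C2: derived state 'yes' in Taxon 2, Taxon 3, and Taxon 9 only — synapomorphy for {Taxon 2, Taxon 3, Taxon 9}.
C3: derived state 'yes' in Taxon 2 and Taxon 9 only — synapomorphy for {Taxon 2, Taxon 9}.
Most parsimonious ingroup topology: (Taxon 6,(((Taxon 2,Taxon 9),Taxon 3),Taxon 4)).
Changes per character on this tree: C1: 1; C2: 1; C3: 1.
Total = 3.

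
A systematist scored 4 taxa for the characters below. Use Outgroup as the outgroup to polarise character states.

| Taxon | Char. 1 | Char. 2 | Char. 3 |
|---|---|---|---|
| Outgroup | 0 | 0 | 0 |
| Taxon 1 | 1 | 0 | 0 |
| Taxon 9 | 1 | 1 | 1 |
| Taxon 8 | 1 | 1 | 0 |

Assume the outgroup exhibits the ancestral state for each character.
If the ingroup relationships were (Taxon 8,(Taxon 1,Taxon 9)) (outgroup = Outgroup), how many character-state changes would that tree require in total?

4

Map each character onto (Taxon 8,(Taxon 1,Taxon 9)) (rooted by Outgroup) and count the minimum state changes it requires (Fitch parsimony):
Char. 1: 1; Char. 2: 2; Char. 3: 1.
Total tree length = 4.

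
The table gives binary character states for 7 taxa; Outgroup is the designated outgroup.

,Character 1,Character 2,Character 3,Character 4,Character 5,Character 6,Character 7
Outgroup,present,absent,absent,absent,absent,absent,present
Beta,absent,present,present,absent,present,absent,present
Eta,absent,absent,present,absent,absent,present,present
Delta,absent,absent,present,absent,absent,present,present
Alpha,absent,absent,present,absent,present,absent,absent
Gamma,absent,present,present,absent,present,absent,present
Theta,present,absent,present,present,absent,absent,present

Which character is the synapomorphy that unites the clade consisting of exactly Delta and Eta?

Character 6

Character polarity is set by the outgroup: the derived state is whichever differs from the outgroup's state, so for Character 1, Character 7 the derived state is 'absent', and for the remaining characters it is 'present'.
Character 1 (derived state 'absent') is shared by Alpha, Beta, Delta, Eta, and Gamma — a synapomorphy uniting that clade.
Character 2: derived state 'present' in Beta and Gamma only — synapomorphy for {Beta, Gamma}.
All ingroup taxa share the derived state 'present' for Character 3; it defines the ingroup but does not resolve relationships within it.
Character 4 (derived state 'present') is unique to Theta (autapomorphy; uninformative for grouping).
Character 5 (derived state 'present') is shared by Alpha, Beta, and Gamma — a synapomorphy uniting that clade.
Character 6 (derived state 'present') is shared by Delta and Eta — a synapomorphy uniting that clade.
Character 7 (derived state 'absent') is unique to Alpha (autapomorphy; uninformative for grouping).
Most parsimonious ingroup topology: ((((Beta,Gamma),Alpha),(Eta,Delta)),Theta).
The clade {Delta, Eta} is supported by Character 6: its derived state 'present' occurs in exactly those taxa and in no other taxon (including the outgroup).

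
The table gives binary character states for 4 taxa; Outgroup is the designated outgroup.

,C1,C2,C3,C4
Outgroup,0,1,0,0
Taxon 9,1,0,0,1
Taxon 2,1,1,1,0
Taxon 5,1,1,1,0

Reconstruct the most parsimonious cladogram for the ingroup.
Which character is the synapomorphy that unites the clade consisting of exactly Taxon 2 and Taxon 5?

C3

Character polarity is set by the outgroup: the derived state is whichever differs from the outgroup's state, so for C2 the derived state is '0', and for the remaining characters it is '1'.
C1 (derived state '1') is shared by all ingroup taxa — unites the whole ingroup.
C2 (derived state '0') is unique to Taxon 9 (autapomorphy; uninformative for grouping).
C3 (derived state '1') is shared by Taxon 2 and Taxon 5 — a synapomorphy uniting that clade.
C4 (derived state '1') is unique to Taxon 9 (autapomorphy; uninformative for grouping).
Most parsimonious ingroup topology: (Taxon 9,(Taxon 2,Taxon 5)).
The clade {Taxon 2, Taxon 5} is supported by C3: its derived state '1' occurs in exactly those taxa and in no other taxon (including the outgroup).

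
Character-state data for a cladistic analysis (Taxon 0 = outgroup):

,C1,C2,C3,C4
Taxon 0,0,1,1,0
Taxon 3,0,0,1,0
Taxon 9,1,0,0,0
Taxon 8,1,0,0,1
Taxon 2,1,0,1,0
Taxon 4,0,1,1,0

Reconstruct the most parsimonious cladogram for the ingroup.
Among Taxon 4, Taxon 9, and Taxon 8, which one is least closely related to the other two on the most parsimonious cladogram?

Taxon 4

Character polarity is set by the outgroup: the derived state is whichever differs from the outgroup's state, so for C2, C3 the derived state is '0', and for the remaining characters it is '1'.
C1 (derived state '1') is shared by Taxon 2, Taxon 8, and Taxon 9 — a synapomorphy uniting that clade.
C2: derived state '0' in Taxon 2, Taxon 3, Taxon 8, and Taxon 9 only — synapomorphy for {Taxon 2, Taxon 3, Taxon 8, Taxon 9}.
C3: derived state '0' in Taxon 8 and Taxon 9 only — synapomorphy for {Taxon 8, Taxon 9}.
C4 (derived state '1') is unique to Taxon 8 (autapomorphy; uninformative for grouping).
Most parsimonious ingroup topology: ((Taxon 3,((Taxon 9,Taxon 8),Taxon 2)),Taxon 4).
Taxon 8 and Taxon 9 share a more recent common ancestor with each other than either does with Taxon 4, so Taxon 4 is the least closely related of the three.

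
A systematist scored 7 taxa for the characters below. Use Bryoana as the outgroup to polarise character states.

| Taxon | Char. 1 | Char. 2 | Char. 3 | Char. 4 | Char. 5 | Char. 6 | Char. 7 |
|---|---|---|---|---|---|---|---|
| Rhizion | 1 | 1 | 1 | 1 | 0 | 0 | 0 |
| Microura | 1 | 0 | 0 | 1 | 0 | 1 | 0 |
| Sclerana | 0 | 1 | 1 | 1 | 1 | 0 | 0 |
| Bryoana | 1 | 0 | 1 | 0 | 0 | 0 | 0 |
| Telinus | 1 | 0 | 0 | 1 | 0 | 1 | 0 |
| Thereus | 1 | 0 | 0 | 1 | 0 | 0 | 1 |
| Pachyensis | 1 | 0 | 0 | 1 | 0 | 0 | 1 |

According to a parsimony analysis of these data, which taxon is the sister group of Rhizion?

Sclerana

Character polarity is set by the outgroup: the derived state is whichever differs from the outgroup's state, so for Char. 1, Char. 3 the derived state is '0', and for the remaining characters it is '1'.
Char. 1: derived state '0' in Sclerana only — an autapomorphy, so it tells us nothing about relationships among taxa.
Char. 2 (derived state '1') is shared by Rhizion and Sclerana — a synapomorphy uniting that clade.
Char. 3 (derived state '0') is shared by Microura, Pachyensis, Telinus, and Thereus — a synapomorphy uniting that clade.
Char. 4 (derived state '1') is shared by all ingroup taxa — unites the whole ingroup.
Char. 5: derived state '1' in Sclerana only — an autapomorphy, so it tells us nothing about relationships among taxa.
Char. 6: derived state '1' in Microura and Telinus only — synapomorphy for {Microura, Telinus}.
Only Pachyensis and Thereus show the derived state '1' for Char. 7, supporting them as a clade.
Most parsimonious ingroup topology: (((Telinus,Microura),(Pachyensis,Thereus)),(Rhizion,Sclerana)).
Rhizion and Sclerana form a cherry on this tree, so they are sister taxa.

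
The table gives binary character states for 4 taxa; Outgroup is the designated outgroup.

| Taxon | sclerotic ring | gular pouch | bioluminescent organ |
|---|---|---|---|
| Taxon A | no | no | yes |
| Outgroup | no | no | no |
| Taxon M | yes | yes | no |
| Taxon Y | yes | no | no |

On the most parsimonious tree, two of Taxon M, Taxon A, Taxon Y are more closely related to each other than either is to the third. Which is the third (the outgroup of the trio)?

The outgroup has state 'no' for every character, so 'yes' is the derived state throughout.
sclerotic ring (derived state 'yes') is shared by Taxon M and Taxon Y — a synapomorphy uniting that clade.
gular pouch: derived state 'yes' in Taxon M only — an autapomorphy, so it tells us nothing about relationships among taxa.
bioluminescent organ (derived state 'yes') is unique to Taxon A (autapomorphy; uninformative for grouping).
Most parsimonious ingroup topology: (Taxon A,(Taxon M,Taxon Y)).
Taxon M and Taxon Y share a more recent common ancestor with each other than either does with Taxon A, so Taxon A is the least closely related of the three.

Taxon A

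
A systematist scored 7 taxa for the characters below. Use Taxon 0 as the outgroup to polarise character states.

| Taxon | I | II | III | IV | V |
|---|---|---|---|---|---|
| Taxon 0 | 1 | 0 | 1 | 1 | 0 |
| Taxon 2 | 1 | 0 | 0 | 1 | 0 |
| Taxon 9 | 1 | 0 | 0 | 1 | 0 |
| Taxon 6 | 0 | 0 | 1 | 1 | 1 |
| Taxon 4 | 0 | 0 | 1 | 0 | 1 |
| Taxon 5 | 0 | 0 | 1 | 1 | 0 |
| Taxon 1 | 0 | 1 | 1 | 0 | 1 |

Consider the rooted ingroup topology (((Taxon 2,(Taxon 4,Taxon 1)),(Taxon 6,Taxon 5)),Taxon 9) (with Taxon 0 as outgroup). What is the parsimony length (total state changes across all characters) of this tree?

Map each character onto (((Taxon 2,(Taxon 4,Taxon 1)),(Taxon 6,Taxon 5)),Taxon 9) (rooted by Taxon 0) and count the minimum state changes it requires (Fitch parsimony):
I: 2; II: 1; III: 2; IV: 1; V: 2.
Total tree length = 8.

8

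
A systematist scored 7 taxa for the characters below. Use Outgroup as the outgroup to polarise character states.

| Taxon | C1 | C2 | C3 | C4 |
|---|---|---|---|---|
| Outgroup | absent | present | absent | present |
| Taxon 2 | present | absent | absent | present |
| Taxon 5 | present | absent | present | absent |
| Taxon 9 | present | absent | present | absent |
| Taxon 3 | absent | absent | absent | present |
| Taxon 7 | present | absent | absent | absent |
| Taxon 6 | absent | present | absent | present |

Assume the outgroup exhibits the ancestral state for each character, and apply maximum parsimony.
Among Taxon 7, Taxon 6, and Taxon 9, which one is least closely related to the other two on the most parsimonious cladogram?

Character polarity is set by the outgroup: the derived state is whichever differs from the outgroup's state, so for C2, C4 the derived state is 'absent', and for the remaining characters it is 'present'.
C1 (derived state 'present') is shared by Taxon 2, Taxon 5, Taxon 7, and Taxon 9 — a synapomorphy uniting that clade.
Only Taxon 2, Taxon 3, Taxon 5, Taxon 7, and Taxon 9 show the derived state 'absent' for C2, supporting them as a clade.
C3 (derived state 'present') is shared by Taxon 5 and Taxon 9 — a synapomorphy uniting that clade.
C4 (derived state 'absent') is shared by Taxon 5, Taxon 7, and Taxon 9 — a synapomorphy uniting that clade.
Most parsimonious ingroup topology: (((Taxon 2,((Taxon 5,Taxon 9),Taxon 7)),Taxon 3),Taxon 6).
Taxon 7 and Taxon 9 share a more recent common ancestor with each other than either does with Taxon 6, so Taxon 6 is the least closely related of the three.

Taxon 6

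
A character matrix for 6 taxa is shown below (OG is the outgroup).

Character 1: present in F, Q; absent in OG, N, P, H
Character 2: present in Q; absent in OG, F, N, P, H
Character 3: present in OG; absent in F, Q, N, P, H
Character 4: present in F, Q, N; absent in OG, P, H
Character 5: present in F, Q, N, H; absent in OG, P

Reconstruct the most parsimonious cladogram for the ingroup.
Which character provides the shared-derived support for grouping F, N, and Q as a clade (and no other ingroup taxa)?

Character polarity is set by the outgroup: the derived state is whichever differs from the outgroup's state, so for Character 3 the derived state is 'absent', and for the remaining characters it is 'present'.
Only F and Q show the derived state 'present' for Character 1, supporting them as a clade.
Character 2 (derived state 'present') is unique to Q (autapomorphy; uninformative for grouping).
Character 3 (derived state 'absent') is shared by all ingroup taxa — unites the whole ingroup.
Only F, N, and Q show the derived state 'present' for Character 4, supporting them as a clade.
Character 5: derived state 'present' in F, H, N, and Q only — synapomorphy for {F, H, N, Q}.
Most parsimonious ingroup topology: ((((F,Q),N),H),P).
The clade {F, N, Q} is supported by Character 4: its derived state 'present' occurs in exactly those taxa and in no other taxon (including the outgroup).

Character 4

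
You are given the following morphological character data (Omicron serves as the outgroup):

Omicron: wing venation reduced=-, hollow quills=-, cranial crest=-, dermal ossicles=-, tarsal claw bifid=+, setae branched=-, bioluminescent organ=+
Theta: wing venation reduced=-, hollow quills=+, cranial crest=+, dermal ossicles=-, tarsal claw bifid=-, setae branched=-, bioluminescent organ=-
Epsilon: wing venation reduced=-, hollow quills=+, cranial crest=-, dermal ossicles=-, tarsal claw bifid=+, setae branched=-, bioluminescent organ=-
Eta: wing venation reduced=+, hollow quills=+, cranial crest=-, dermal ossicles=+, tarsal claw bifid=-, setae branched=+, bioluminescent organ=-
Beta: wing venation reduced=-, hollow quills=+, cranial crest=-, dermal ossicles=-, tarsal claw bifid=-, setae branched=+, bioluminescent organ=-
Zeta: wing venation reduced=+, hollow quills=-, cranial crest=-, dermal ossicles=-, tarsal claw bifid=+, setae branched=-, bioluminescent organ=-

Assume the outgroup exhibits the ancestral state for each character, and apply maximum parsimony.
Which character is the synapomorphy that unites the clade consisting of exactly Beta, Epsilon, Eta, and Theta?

hollow quills

Character polarity is set by the outgroup: the derived state is whichever differs from the outgroup's state, so for tarsal claw bifid, bioluminescent organ the derived state is '-', and for the remaining characters it is '+'.
wing venation reduced (state '+') occurs in Eta and Zeta but conflicts with the nesting implied by the other characters — most parsimoniously interpreted as homoplasy.
hollow quills: derived state '+' in Beta, Epsilon, Eta, and Theta only — synapomorphy for {Beta, Epsilon, Eta, Theta}.
cranial crest: derived state '+' in Theta only — an autapomorphy, so it tells us nothing about relationships among taxa.
dermal ossicles: derived state '+' in Eta only — an autapomorphy, so it tells us nothing about relationships among taxa.
Only Beta, Eta, and Theta show the derived state '-' for tarsal claw bifid, supporting them as a clade.
Only Beta and Eta show the derived state '+' for setae branched, supporting them as a clade.
All ingroup taxa share the derived state '-' for bioluminescent organ; it defines the ingroup but does not resolve relationships within it.
Most parsimonious ingroup topology: (((Theta,(Eta,Beta)),Epsilon),Zeta).
The clade {Beta, Epsilon, Eta, Theta} is supported by hollow quills: its derived state '+' occurs in exactly those taxa and in no other taxon (including the outgroup).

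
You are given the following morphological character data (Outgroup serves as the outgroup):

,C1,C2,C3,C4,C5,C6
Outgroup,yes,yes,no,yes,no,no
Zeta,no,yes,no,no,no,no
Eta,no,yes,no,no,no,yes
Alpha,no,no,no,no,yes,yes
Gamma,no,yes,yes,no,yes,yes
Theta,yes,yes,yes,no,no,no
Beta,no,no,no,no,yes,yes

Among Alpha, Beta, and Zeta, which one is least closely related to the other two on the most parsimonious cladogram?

Character polarity is set by the outgroup: the derived state is whichever differs from the outgroup's state, so for C1, C2, C4 the derived state is 'no', and for the remaining characters it is 'yes'.
C1 (derived state 'no') is shared by Alpha, Beta, Eta, Gamma, and Zeta — a synapomorphy uniting that clade.
Only Alpha and Beta show the derived state 'no' for C2, supporting them as a clade.
C3 groups Gamma and Theta, which is incompatible with the clades supported by the remaining characters; treating it as convergent (homoplasy) costs fewer steps than any alternative tree.
C4 (derived state 'no') is shared by all ingroup taxa — unites the whole ingroup.
C5 (derived state 'yes') is shared by Alpha, Beta, and Gamma — a synapomorphy uniting that clade.
C6: derived state 'yes' in Alpha, Beta, Eta, and Gamma only — synapomorphy for {Alpha, Beta, Eta, Gamma}.
Most parsimonious ingroup topology: ((Zeta,(Eta,((Alpha,Beta),Gamma))),Theta).
Beta and Alpha share a more recent common ancestor with each other than either does with Zeta, so Zeta is the least closely related of the three.

Zeta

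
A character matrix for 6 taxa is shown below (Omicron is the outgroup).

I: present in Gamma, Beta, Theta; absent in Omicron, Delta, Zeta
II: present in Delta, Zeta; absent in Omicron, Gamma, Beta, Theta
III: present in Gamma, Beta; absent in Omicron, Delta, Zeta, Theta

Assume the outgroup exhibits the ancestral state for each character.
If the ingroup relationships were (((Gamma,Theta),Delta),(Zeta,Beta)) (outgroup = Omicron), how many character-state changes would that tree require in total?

6

Map each character onto (((Gamma,Theta),Delta),(Zeta,Beta)) (rooted by Omicron) and count the minimum state changes it requires (Fitch parsimony):
I: 2; II: 2; III: 2.
Total tree length = 6.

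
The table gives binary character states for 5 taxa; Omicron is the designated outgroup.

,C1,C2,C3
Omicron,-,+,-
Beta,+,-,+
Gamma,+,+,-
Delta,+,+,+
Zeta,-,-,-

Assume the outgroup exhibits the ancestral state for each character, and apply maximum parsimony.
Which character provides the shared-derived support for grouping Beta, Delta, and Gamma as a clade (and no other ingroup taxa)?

C1

Character polarity is set by the outgroup: the derived state is whichever differs from the outgroup's state, so for C2 the derived state is '-', and for the remaining characters it is '+'.
C1 (derived state '+') is shared by Beta, Delta, and Gamma — a synapomorphy uniting that clade.
C2 (state '-') occurs in Beta and Zeta but conflicts with the nesting implied by the other characters — most parsimoniously interpreted as homoplasy.
C3: derived state '+' in Beta and Delta only — synapomorphy for {Beta, Delta}.
Most parsimonious ingroup topology: (((Beta,Delta),Gamma),Zeta).
The clade {Beta, Delta, Gamma} is supported by C1: its derived state '+' occurs in exactly those taxa and in no other taxon (including the outgroup).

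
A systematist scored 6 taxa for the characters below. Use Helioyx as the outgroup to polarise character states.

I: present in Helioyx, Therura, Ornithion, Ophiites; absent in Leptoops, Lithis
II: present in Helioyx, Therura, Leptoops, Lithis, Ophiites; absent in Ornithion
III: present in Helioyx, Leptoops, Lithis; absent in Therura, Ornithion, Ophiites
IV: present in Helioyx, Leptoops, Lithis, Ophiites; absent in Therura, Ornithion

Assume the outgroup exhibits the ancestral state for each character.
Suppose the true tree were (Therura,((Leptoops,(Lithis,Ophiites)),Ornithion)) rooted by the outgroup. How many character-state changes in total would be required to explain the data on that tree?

Map each character onto (Therura,((Leptoops,(Lithis,Ophiites)),Ornithion)) (rooted by Helioyx) and count the minimum state changes it requires (Fitch parsimony):
I: 2; II: 1; III: 3; IV: 2.
Total tree length = 8.

8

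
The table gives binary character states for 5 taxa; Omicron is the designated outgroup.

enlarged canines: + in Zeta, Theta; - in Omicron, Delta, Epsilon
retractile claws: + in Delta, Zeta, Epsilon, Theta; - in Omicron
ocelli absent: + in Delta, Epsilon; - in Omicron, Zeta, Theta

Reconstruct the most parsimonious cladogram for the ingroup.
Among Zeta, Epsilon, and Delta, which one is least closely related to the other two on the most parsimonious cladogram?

Zeta

The outgroup has state '-' for every character, so '+' is the derived state throughout.
enlarged canines: derived state '+' in Theta and Zeta only — synapomorphy for {Theta, Zeta}.
All ingroup taxa share the derived state '+' for retractile claws; it defines the ingroup but does not resolve relationships within it.
ocelli absent (derived state '+') is shared by Delta and Epsilon — a synapomorphy uniting that clade.
Most parsimonious ingroup topology: ((Delta,Epsilon),(Zeta,Theta)).
Delta and Epsilon share a more recent common ancestor with each other than either does with Zeta, so Zeta is the least closely related of the three.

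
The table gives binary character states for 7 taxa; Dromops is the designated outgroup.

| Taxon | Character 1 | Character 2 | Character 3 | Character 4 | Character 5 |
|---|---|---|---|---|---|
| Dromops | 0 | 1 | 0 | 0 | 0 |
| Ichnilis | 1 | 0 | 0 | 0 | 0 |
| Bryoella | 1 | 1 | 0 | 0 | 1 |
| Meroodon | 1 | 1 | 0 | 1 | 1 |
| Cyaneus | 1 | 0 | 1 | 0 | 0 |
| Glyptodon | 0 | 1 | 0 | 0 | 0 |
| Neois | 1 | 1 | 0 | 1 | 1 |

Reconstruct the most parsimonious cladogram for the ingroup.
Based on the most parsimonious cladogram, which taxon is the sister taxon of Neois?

Character polarity is set by the outgroup: the derived state is whichever differs from the outgroup's state, so for Character 2 the derived state is '0', and for the remaining characters it is '1'.
Character 1 (derived state '1') is shared by Bryoella, Cyaneus, Ichnilis, Meroodon, and Neois — a synapomorphy uniting that clade.
Only Cyaneus and Ichnilis show the derived state '0' for Character 2, supporting them as a clade.
Character 3: derived state '1' in Cyaneus only — an autapomorphy, so it tells us nothing about relationships among taxa.
Only Meroodon and Neois show the derived state '1' for Character 4, supporting them as a clade.
Character 5 (derived state '1') is shared by Bryoella, Meroodon, and Neois — a synapomorphy uniting that clade.
Most parsimonious ingroup topology: (((Ichnilis,Cyaneus),(Bryoella,(Meroodon,Neois))),Glyptodon).
Neois and Meroodon form a cherry on this tree, so they are sister taxa.

Meroodon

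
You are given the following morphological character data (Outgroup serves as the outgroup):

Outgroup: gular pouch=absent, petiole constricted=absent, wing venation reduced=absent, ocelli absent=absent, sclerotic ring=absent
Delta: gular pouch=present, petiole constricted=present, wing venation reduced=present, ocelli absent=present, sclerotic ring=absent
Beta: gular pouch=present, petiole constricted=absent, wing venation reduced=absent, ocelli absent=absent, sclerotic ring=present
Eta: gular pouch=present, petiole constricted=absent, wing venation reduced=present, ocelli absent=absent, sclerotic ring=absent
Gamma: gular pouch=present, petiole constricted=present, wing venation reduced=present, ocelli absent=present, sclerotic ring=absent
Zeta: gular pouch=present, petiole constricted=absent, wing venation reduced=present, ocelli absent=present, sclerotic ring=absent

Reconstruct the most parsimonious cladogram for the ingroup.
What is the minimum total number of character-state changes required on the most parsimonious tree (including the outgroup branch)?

5

The outgroup has state 'absent' for every character, so 'present' is the derived state throughout.
All ingroup taxa share the derived state 'present' for gular pouch; it defines the ingroup but does not resolve relationships within it.
petiole constricted (derived state 'present') is shared by Delta and Gamma — a synapomorphy uniting that clade.
wing venation reduced (derived state 'present') is shared by Delta, Eta, Gamma, and Zeta — a synapomorphy uniting that clade.
ocelli absent: derived state 'present' in Delta, Gamma, and Zeta only — synapomorphy for {Delta, Gamma, Zeta}.
sclerotic ring (derived state 'present') is unique to Beta (autapomorphy; uninformative for grouping).
Most parsimonious ingroup topology: ((((Delta,Gamma),Zeta),Eta),Beta).
Changes per character on this tree: gular pouch: 1; petiole constricted: 1; wing venation reduced: 1; ocelli absent: 1; sclerotic ring: 1.
Total = 5.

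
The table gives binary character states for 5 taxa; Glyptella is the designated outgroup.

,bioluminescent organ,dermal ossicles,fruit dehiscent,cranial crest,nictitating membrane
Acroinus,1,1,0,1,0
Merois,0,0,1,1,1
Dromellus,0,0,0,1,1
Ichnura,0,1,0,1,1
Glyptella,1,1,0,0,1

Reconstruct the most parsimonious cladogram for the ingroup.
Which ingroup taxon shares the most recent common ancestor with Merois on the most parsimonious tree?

Character polarity is set by the outgroup: the derived state is whichever differs from the outgroup's state, so for bioluminescent organ, dermal ossicles, nictitating membrane the derived state is '0', and for the remaining characters it is '1'.
bioluminescent organ (derived state '0') is shared by Dromellus, Ichnura, and Merois — a synapomorphy uniting that clade.
dermal ossicles (derived state '0') is shared by Dromellus and Merois — a synapomorphy uniting that clade.
fruit dehiscent (derived state '1') is unique to Merois (autapomorphy; uninformative for grouping).
All ingroup taxa share the derived state '1' for cranial crest; it defines the ingroup but does not resolve relationships within it.
nictitating membrane: derived state '0' in Acroinus only — an autapomorphy, so it tells us nothing about relationships among taxa.
Most parsimonious ingroup topology: (Acroinus,(Ichnura,(Dromellus,Merois))).
Merois and Dromellus form a cherry on this tree, so they are sister taxa.

Dromellus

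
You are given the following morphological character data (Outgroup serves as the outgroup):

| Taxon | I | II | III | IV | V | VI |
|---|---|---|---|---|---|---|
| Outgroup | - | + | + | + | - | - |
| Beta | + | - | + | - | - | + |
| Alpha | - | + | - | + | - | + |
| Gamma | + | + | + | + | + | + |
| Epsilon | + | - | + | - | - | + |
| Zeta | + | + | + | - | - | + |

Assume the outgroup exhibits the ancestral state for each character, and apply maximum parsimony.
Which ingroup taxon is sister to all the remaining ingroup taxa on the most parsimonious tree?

Character polarity is set by the outgroup: the derived state is whichever differs from the outgroup's state, so for II, III, IV the derived state is '-', and for the remaining characters it is '+'.
I (derived state '+') is shared by Beta, Epsilon, Gamma, and Zeta — a synapomorphy uniting that clade.
II: derived state '-' in Beta and Epsilon only — synapomorphy for {Beta, Epsilon}.
III: derived state '-' in Alpha only — an autapomorphy, so it tells us nothing about relationships among taxa.
IV (derived state '-') is shared by Beta, Epsilon, and Zeta — a synapomorphy uniting that clade.
V (derived state '+') is unique to Gamma (autapomorphy; uninformative for grouping).
All ingroup taxa share the derived state '+' for VI; it defines the ingroup but does not resolve relationships within it.
Most parsimonious ingroup topology: ((((Beta,Epsilon),Zeta),Gamma),Alpha).
Alpha is sister to the clade containing all other ingroup taxa, so it is the earliest-diverging (most basal) ingroup lineage.

Alpha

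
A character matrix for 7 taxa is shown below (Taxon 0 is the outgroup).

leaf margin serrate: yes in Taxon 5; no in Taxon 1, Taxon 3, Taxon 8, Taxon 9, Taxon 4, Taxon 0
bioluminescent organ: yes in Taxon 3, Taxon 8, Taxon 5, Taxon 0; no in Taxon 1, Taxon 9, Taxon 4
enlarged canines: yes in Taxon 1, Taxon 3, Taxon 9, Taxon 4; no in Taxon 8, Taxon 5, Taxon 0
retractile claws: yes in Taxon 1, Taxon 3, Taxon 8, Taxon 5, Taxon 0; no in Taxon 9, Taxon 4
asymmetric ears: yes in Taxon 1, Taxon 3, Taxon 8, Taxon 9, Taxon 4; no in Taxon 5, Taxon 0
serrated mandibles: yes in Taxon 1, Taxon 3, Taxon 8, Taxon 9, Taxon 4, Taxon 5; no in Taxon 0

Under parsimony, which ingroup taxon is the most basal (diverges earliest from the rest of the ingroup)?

Taxon 5

Character polarity is set by the outgroup: the derived state is whichever differs from the outgroup's state, so for bioluminescent organ, retractile claws the derived state is 'no', and for the remaining characters it is 'yes'.
leaf margin serrate (derived state 'yes') is unique to Taxon 5 (autapomorphy; uninformative for grouping).
bioluminescent organ (derived state 'no') is shared by Taxon 1, Taxon 4, and Taxon 9 — a synapomorphy uniting that clade.
enlarged canines (derived state 'yes') is shared by Taxon 1, Taxon 3, Taxon 4, and Taxon 9 — a synapomorphy uniting that clade.
Only Taxon 4 and Taxon 9 show the derived state 'no' for retractile claws, supporting them as a clade.
asymmetric ears (derived state 'yes') is shared by Taxon 1, Taxon 3, Taxon 4, Taxon 8, and Taxon 9 — a synapomorphy uniting that clade.
serrated mandibles (derived state 'yes') is shared by all ingroup taxa — unites the whole ingroup.
Most parsimonious ingroup topology: (((Taxon 3,(Taxon 1,(Taxon 9,Taxon 4))),Taxon 8),Taxon 5).
Taxon 5 is sister to the clade containing all other ingroup taxa, so it is the earliest-diverging (most basal) ingroup lineage.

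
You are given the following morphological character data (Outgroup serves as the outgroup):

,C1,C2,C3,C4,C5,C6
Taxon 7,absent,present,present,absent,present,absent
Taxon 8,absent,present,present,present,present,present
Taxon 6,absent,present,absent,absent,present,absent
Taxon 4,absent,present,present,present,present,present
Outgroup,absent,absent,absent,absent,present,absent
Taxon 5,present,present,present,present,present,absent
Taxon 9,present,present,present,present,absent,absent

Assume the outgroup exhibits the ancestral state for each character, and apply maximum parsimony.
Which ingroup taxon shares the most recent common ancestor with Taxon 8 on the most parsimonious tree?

Taxon 4

Character polarity is set by the outgroup: the derived state is whichever differs from the outgroup's state, so for C5 the derived state is 'absent', and for the remaining characters it is 'present'.
Only Taxon 5 and Taxon 9 show the derived state 'present' for C1, supporting them as a clade.
C2 (derived state 'present') is shared by all ingroup taxa — unites the whole ingroup.
Only Taxon 4, Taxon 5, Taxon 7, Taxon 8, and Taxon 9 show the derived state 'present' for C3, supporting them as a clade.
C4: derived state 'present' in Taxon 4, Taxon 5, Taxon 8, and Taxon 9 only — synapomorphy for {Taxon 4, Taxon 5, Taxon 8, Taxon 9}.
C5: derived state 'absent' in Taxon 9 only — an autapomorphy, so it tells us nothing about relationships among taxa.
C6 (derived state 'present') is shared by Taxon 4 and Taxon 8 — a synapomorphy uniting that clade.
Most parsimonious ingroup topology: (Taxon 6,(((Taxon 5,Taxon 9),(Taxon 4,Taxon 8)),Taxon 7)).
Taxon 8 and Taxon 4 form a cherry on this tree, so they are sister taxa.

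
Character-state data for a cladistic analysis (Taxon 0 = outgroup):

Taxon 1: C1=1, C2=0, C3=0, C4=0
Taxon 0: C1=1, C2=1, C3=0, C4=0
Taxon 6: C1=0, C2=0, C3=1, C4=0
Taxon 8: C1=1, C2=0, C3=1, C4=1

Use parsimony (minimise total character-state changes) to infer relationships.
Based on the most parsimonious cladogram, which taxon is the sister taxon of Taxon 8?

Taxon 6

Character polarity is set by the outgroup: the derived state is whichever differs from the outgroup's state, so for C1, C2 the derived state is '0', and for the remaining characters it is '1'.
C1 (derived state '0') is unique to Taxon 6 (autapomorphy; uninformative for grouping).
All ingroup taxa share the derived state '0' for C2; it defines the ingroup but does not resolve relationships within it.
C3: derived state '1' in Taxon 6 and Taxon 8 only — synapomorphy for {Taxon 6, Taxon 8}.
C4 (derived state '1') is unique to Taxon 8 (autapomorphy; uninformative for grouping).
Most parsimonious ingroup topology: ((Taxon 6,Taxon 8),Taxon 1).
Taxon 8 and Taxon 6 form a cherry on this tree, so they are sister taxa.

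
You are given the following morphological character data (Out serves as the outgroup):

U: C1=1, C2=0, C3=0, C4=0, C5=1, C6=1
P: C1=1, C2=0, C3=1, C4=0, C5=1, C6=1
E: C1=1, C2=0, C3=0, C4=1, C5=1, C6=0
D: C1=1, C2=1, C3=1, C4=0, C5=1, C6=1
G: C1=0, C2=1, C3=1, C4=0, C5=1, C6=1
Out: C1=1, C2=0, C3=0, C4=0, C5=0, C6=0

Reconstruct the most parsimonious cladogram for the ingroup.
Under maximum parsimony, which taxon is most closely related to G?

D

Character polarity is set by the outgroup: the derived state is whichever differs from the outgroup's state, so for C1 the derived state is '0', and for the remaining characters it is '1'.
C1: derived state '0' in G only — an autapomorphy, so it tells us nothing about relationships among taxa.
C2 (derived state '1') is shared by D and G — a synapomorphy uniting that clade.
Only D, G, and P show the derived state '1' for C3, supporting them as a clade.
C4 (derived state '1') is unique to E (autapomorphy; uninformative for grouping).
All ingroup taxa share the derived state '1' for C5; it defines the ingroup but does not resolve relationships within it.
C6: derived state '1' in D, G, P, and U only — synapomorphy for {D, G, P, U}.
Most parsimonious ingroup topology: ((U,((D,G),P)),E).
G and D form a cherry on this tree, so they are sister taxa.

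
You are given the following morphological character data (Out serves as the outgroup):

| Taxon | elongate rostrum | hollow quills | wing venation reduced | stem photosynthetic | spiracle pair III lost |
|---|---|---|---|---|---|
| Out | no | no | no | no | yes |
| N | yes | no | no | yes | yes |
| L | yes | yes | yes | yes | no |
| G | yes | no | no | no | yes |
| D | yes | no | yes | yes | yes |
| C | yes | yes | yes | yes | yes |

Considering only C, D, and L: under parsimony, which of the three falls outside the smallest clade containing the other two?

Character polarity is set by the outgroup: the derived state is whichever differs from the outgroup's state, so for spiracle pair III lost the derived state is 'no', and for the remaining characters it is 'yes'.
elongate rostrum (derived state 'yes') is shared by all ingroup taxa — unites the whole ingroup.
Only C and L show the derived state 'yes' for hollow quills, supporting them as a clade.
Only C, D, and L show the derived state 'yes' for wing venation reduced, supporting them as a clade.
stem photosynthetic (derived state 'yes') is shared by C, D, L, and N — a synapomorphy uniting that clade.
spiracle pair III lost (derived state 'no') is unique to L (autapomorphy; uninformative for grouping).
Most parsimonious ingroup topology: ((N,((L,C),D)),G).
L and C share a more recent common ancestor with each other than either does with D, so D is the least closely related of the three.

D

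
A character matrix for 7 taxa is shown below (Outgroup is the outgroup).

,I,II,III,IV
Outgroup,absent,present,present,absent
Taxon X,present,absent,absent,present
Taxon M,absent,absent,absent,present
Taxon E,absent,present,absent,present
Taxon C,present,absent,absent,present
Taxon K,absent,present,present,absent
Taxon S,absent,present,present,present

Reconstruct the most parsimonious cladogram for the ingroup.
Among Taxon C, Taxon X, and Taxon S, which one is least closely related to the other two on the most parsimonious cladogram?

Taxon S

Character polarity is set by the outgroup: the derived state is whichever differs from the outgroup's state, so for II, III the derived state is 'absent', and for the remaining characters it is 'present'.
I (derived state 'present') is shared by Taxon C and Taxon X — a synapomorphy uniting that clade.
II (derived state 'absent') is shared by Taxon C, Taxon M, and Taxon X — a synapomorphy uniting that clade.
Only Taxon C, Taxon E, Taxon M, and Taxon X show the derived state 'absent' for III, supporting them as a clade.
Only Taxon C, Taxon E, Taxon M, Taxon S, and Taxon X show the derived state 'present' for IV, supporting them as a clade.
Most parsimonious ingroup topology: (((((Taxon X,Taxon C),Taxon M),Taxon E),Taxon S),Taxon K).
Taxon C and Taxon X share a more recent common ancestor with each other than either does with Taxon S, so Taxon S is the least closely related of the three.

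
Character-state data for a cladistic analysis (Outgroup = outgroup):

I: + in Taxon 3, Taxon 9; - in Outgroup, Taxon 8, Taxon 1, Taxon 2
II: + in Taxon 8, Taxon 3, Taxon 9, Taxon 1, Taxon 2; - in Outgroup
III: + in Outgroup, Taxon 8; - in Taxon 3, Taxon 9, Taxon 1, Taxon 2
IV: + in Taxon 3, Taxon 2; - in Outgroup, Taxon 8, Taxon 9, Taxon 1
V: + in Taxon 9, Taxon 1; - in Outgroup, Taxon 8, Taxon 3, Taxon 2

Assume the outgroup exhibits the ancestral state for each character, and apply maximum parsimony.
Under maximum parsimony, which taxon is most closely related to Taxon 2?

Character polarity is set by the outgroup: the derived state is whichever differs from the outgroup's state, so for III the derived state is '-', and for the remaining characters it is '+'.
I (state '+') occurs in Taxon 3 and Taxon 9 but conflicts with the nesting implied by the other characters — most parsimoniously interpreted as homoplasy.
II (derived state '+') is shared by all ingroup taxa — unites the whole ingroup.
III (derived state '-') is shared by Taxon 1, Taxon 2, Taxon 3, and Taxon 9 — a synapomorphy uniting that clade.
IV: derived state '+' in Taxon 2 and Taxon 3 only — synapomorphy for {Taxon 2, Taxon 3}.
V (derived state '+') is shared by Taxon 1 and Taxon 9 — a synapomorphy uniting that clade.
Most parsimonious ingroup topology: (Taxon 8,((Taxon 3,Taxon 2),(Taxon 9,Taxon 1))).
Taxon 2 and Taxon 3 form a cherry on this tree, so they are sister taxa.

Taxon 3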